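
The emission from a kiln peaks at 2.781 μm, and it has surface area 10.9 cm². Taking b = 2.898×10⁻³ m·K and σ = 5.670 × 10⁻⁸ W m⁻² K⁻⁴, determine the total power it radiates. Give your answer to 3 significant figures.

P ≈ 72.9 W

Wien's law: T = b/λ_max = 2.898×10⁻³/2.781×10⁻⁶ = 1042.07 K.
Area A = 10.9 cm² = 1.09×10⁻³ m².
Then P = σAT⁴ = 5.670×10⁻⁸×1.09×10⁻³×(1042.07)⁴ = 72.9 W.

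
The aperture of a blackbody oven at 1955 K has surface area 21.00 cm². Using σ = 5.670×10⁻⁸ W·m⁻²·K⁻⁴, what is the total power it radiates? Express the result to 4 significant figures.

P ≈ 1739 W

Area A = 21.00 cm² = 2.100×10⁻³ m².
P = σAT⁴ = 5.670×10⁻⁸ × 2.100×10⁻³ × (1955)⁴ = 1739 W.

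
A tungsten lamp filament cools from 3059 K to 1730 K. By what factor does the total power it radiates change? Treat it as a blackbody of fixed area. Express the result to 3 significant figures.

P₂/P₁ ≈ 0.102

P ∝ T⁴, so P₂/P₁ = (T₂/T₁)⁴ = (1730/3059)⁴ = (0.565544)⁴ = 0.102.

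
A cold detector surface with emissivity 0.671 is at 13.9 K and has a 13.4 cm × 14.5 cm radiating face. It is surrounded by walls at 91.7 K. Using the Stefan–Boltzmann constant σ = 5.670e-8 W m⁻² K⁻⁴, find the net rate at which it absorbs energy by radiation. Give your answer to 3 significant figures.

Net gain ≈ 0.0522 W

Area A = 0.134 × 0.145 = 0.01943 m².
Net radiated power P_net = εσA(T⁴ − T₀⁴) = 0.671×5.670×10⁻⁸×0.01943×(13.9⁴ − 91.7⁴).
T⁴ − T₀⁴ = 37330.1 − 7.07094×10⁷ = -7.06721×10⁷ K⁴, so P_net = -0.0522 W — negative, meaning a net gain of 0.0522 W.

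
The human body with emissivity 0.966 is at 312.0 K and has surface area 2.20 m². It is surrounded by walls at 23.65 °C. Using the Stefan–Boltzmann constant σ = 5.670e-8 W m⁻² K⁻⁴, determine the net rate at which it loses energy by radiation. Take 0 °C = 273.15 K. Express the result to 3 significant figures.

Surroundings: T = 23.65 °C + 273.15 = 296.80 K.
Area A = 2.20 m².
Net radiated power P_net = εσA(T⁴ − T₀⁴) = 0.966×5.670×10⁻⁸×2.20×(312.0⁴ − 296.80⁴).
T⁴ − T₀⁴ = 9.47585×10⁹ − 7.75989×10⁹ = 1.71596×10⁹ K⁴, so P_net = 207 W.

Net loss ≈ 207 W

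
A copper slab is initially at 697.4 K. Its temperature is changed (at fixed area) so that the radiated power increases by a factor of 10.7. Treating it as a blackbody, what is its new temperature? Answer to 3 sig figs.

P ∝ T⁴, so T₂/T₁ = (P₂/P₁)^(1/4) = (10.7)^(1/4) = 1.80861.
T₂ = 697.4 × 1.80861 = 1.26×10³ K.

T₂ ≈ 1.26×10³ K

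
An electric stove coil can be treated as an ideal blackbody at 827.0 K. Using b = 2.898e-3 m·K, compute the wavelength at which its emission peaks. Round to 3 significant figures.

Wien's displacement law: λ_max = b/T = (2.898×10⁻³ m·K)/(827.0 K) = 3.504×10⁻⁶ m.
That is 3.50 μm, in the infrared range.

λ_max ≈ 3.50 μm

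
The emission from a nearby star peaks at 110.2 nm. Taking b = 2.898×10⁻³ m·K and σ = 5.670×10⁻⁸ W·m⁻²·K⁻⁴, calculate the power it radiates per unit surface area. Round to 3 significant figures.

Wien's law: T = b/λ_max = 2.898×10⁻³/1.102×10⁻⁷ = 26297.6 K.
Then I = σT⁴ = 5.670×10⁻⁸×(26297.6)⁴ = 2.71×10¹⁰ W/m².

I ≈ 2.71×10¹⁰ W/m²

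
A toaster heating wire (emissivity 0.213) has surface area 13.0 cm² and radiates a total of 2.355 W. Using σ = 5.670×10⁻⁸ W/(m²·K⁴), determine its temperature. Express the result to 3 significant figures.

T ≈ 622 K

Area A = 13.0 cm² = 1.30×10⁻³ m².
P = εσAT⁴ ⇒ T = (P/(εσA))^(1/4) = (2.355/(0.213×5.670×10⁻⁸×1.30×10⁻³))^(1/4) = 622 K.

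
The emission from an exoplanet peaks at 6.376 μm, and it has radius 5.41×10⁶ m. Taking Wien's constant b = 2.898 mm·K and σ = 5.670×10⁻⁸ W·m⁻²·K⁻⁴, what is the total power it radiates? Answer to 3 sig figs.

Wien's law: T = b/λ_max = 2.898×10⁻³/6.376×10⁻⁶ = 454.517 K.
Surface area A = 4πR² = 4π(5.41×10⁶ m)² = 3.67794×10¹⁴ m².
Then P = σAT⁴ = 5.670×10⁻⁸×3.67794×10¹⁴×(454.517)⁴ = 8.90×10¹⁷ W.

P ≈ 8.90×10¹⁷ W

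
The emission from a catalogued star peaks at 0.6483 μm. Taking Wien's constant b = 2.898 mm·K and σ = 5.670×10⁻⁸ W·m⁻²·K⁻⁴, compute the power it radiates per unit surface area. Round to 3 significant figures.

Wien's law: T = b/λ_max = 2.898×10⁻³/6.483×10⁻⁷ = 4470.15 K.
Then I = σT⁴ = 5.670×10⁻⁸×(4470.15)⁴ = 2.26×10⁷ W/m².

I ≈ 2.26×10⁷ W/m²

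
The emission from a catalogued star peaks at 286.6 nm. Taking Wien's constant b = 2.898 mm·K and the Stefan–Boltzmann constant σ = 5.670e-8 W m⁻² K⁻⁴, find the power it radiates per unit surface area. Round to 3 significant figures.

I ≈ 5.93×10⁸ W/m²

Wien's law: T = b/λ_max = 2.898×10⁻³/2.866×10⁻⁷ = 10111.7 K.
Then I = σT⁴ = 5.670×10⁻⁸×(10111.7)⁴ = 5.93×10⁸ W/m².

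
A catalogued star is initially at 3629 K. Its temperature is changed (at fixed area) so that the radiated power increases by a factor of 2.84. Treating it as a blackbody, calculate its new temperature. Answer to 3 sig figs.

T₂ ≈ 4.71×10³ K

P ∝ T⁴, so T₂/T₁ = (P₂/P₁)^(1/4) = (2.84)^(1/4) = 1.29816.
T₂ = 3629 × 1.29816 = 4.71×10³ K.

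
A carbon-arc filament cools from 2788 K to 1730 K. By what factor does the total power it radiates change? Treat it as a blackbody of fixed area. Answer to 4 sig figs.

P ∝ T⁴, so P₂/P₁ = (T₂/T₁)⁴ = (1730/2788)⁴ = (0.620516)⁴ = 0.1483.

P₂/P₁ ≈ 0.1483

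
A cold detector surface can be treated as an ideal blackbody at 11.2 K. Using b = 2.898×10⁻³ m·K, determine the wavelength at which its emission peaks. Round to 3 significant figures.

λ_max ≈ 259 μm

Wien's displacement law: λ_max = b/T = (2.898×10⁻³ m·K)/(11.2 K) = 2.588×10⁻⁴ m.
That is 259 μm, in the infrared range.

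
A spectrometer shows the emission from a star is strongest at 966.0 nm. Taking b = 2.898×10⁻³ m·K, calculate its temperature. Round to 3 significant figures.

Wien's law gives T = b/λ_max = (2.898×10⁻³ m·K)/(9.660×10⁻⁷ m) = 3.00×10³ K.

T ≈ 3.00×10³ K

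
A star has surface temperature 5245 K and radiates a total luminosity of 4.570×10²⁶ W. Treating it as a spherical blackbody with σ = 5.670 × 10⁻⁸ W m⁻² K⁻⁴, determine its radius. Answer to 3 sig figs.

R ≈ 9.21×10⁸ m

L = 4πR²σT⁴ ⇒ R = √(L/(4πσT⁴)).
σT⁴ = 4.29106×10⁷ W/m², so R = √(4.570×10²⁶/(4π×4.29106×10⁷)) = 9.21×10⁸ m.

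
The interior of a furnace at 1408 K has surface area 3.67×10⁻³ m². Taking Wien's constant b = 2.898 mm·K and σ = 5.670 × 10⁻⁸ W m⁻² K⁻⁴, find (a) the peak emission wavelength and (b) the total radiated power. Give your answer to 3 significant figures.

λ_max ≈ 2.06×10³ nm; P ≈ 818 W

(a) λ_max = b/T = 2.898×10⁻³/1408 = 2.058×10⁻⁶ m = 2.06×10³ nm.
Area A = 3.67×10⁻³ m².
(b) P = σAT⁴ = 5.670×10⁻⁸×3.67×10⁻³×(1408)⁴ = 818 W.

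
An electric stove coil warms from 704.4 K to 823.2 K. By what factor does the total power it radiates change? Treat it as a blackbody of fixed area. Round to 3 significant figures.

P ∝ T⁴, so P₂/P₁ = (T₂/T₁)⁴ = (823.2/704.4)⁴ = (1.16865)⁴ = 1.87.

P₂/P₁ ≈ 1.87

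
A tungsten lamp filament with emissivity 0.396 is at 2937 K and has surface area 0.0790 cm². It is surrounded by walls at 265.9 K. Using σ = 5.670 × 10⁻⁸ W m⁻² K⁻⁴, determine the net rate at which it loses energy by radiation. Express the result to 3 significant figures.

Area A = 0.0790 cm² = 7.90×10⁻⁶ m².
Net radiated power P_net = εσA(T⁴ − T₀⁴) = 0.396×5.670×10⁻⁸×7.90×10⁻⁶×(2937⁴ − 265.9⁴).
T⁴ − T₀⁴ = 7.44073×10¹³ − 4.99889×10⁹ = 7.44023×10¹³ K⁴, so P_net = 13.2 W.

Net loss ≈ 13.2 W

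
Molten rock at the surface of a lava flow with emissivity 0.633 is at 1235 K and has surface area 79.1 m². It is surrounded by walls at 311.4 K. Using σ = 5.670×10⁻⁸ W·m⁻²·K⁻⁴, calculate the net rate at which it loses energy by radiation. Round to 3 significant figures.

Net loss ≈ 6.58×10⁶ W

Area A = 79.1 m².
Net radiated power P_net = εσA(T⁴ − T₀⁴) = 0.633×5.670×10⁻⁸×79.1×(1235⁴ − 311.4⁴).
T⁴ − T₀⁴ = 2.32631×10¹² − 9.40317×10⁹ = 2.31691×10¹² K⁴, so P_net = 6.58×10⁶ W.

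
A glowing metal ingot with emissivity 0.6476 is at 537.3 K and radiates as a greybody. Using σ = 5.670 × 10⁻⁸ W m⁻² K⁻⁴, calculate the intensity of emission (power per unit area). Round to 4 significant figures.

Stefan–Boltzmann: I = εσT⁴ = 0.6476 × 5.670×10⁻⁸ × (537.3)⁴ = 3060 W/m².

I ≈ 3060 W/m²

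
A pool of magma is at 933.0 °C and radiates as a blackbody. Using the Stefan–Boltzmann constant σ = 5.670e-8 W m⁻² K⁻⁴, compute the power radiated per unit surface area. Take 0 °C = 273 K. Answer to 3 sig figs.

I ≈ 1.20×10⁵ W/m²

T = 933.0 °C + 273 = 1206.0 K.
Stefan–Boltzmann: I = σT⁴ = 5.670×10⁻⁸ × (1206.0)⁴ = 1.20×10⁵ W/m².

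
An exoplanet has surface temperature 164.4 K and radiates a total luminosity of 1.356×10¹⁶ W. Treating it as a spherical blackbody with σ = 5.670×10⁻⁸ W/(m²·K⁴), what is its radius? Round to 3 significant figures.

R ≈ 5.10×10⁶ m

L = 4πR²σT⁴ ⇒ R = √(L/(4πσT⁴)).
σT⁴ = 41.4181 W/m², so R = √(1.356×10¹⁶/(4π×41.4181)) = 5.10×10⁶ m.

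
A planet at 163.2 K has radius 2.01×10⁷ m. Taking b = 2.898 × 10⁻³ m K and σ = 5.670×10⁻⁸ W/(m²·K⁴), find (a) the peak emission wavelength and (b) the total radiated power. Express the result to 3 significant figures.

(a) λ_max = b/T = 2.898×10⁻³/163.2 = 1.776×10⁻⁵ m = 17.8 μm.
Surface area A = 4πR² = 4π(2.01×10⁷ m)² = 5.07694×10¹⁵ m².
(b) P = σAT⁴ = 5.670×10⁻⁸×5.07694×10¹⁵×(163.2)⁴ = 2.04×10¹⁷ W.

λ_max ≈ 17.8 μm; P ≈ 2.04×10¹⁷ W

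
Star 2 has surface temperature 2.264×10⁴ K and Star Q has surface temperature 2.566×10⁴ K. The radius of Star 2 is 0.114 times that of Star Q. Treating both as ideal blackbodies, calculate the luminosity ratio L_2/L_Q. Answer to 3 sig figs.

L ∝ R²T⁴, so L_2/L_Q = (R_2/R_Q)²(T_2/T_Q)⁴ = (0.114)² × (2.264×10⁴/2.566×10⁴)⁴ = 0.012996 × 0.606009 = 7.88×10⁻³.

L_2/L_Q ≈ 7.88×10⁻³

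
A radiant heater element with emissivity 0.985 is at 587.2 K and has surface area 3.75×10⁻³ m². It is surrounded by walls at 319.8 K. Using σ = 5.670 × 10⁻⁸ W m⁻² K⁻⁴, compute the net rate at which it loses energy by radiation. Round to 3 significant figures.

Net loss ≈ 22.7 W

Area A = 3.75×10⁻³ m².
Net radiated power P_net = εσA(T⁴ − T₀⁴) = 0.985×5.670×10⁻⁸×3.75×10⁻³×(587.2⁴ − 319.8⁴).
T⁴ − T₀⁴ = 1.18890×10¹¹ − 1.04596×10¹⁰ = 1.08430×10¹¹ K⁴, so P_net = 22.7 W.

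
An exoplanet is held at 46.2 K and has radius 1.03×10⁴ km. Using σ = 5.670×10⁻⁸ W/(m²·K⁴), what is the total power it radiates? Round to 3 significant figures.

Surface area A = 4πR² = 4π(1.03×10⁷ m)² = 1.33317×10¹⁵ m².
P = σAT⁴ = 5.670×10⁻⁸ × 1.33317×10¹⁵ × (46.2)⁴ = 3.44×10¹⁴ W.

P ≈ 3.44×10¹⁴ W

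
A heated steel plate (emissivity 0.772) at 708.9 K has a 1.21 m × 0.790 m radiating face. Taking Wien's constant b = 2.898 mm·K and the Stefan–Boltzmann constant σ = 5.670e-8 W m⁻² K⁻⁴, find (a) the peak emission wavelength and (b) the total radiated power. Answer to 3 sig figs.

λ_max ≈ 4.09 μm; P ≈ 1.06×10⁴ W

(a) λ_max = b/T = 2.898×10⁻³/708.9 = 4.088×10⁻⁶ m = 4.09 μm.
Area A = 1.21 × 0.790 = 0.9559 m².
(b) P = εσAT⁴ = 0.772×5.670×10⁻⁸×0.9559×(708.9)⁴ = 1.06×10⁴ W.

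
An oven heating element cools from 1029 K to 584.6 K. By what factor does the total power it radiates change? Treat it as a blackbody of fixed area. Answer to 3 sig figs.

P₂/P₁ ≈ 0.104

P ∝ T⁴, so P₂/P₁ = (T₂/T₁)⁴ = (584.6/1029)⁴ = (0.568124)⁴ = 0.104.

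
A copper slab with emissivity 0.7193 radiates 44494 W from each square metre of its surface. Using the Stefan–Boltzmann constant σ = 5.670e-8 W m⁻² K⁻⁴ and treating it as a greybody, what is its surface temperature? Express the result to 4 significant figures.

T ≈ 1022 K

I = εσT⁴, so T = (I/εσ)^(1/4) = (44494/(0.7193×5.670×10⁻⁸))^(1/4) = 1022 K.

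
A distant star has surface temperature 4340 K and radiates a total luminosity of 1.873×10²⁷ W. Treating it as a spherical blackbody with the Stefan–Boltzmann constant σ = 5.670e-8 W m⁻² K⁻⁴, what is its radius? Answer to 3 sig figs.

L = 4πR²σT⁴ ⇒ R = √(L/(4πσT⁴)).
σT⁴ = 2.01160×10⁷ W/m², so R = √(1.873×10²⁷/(4π×2.01160×10⁷)) = 2.72×10⁹ m.

R ≈ 2.72×10⁹ m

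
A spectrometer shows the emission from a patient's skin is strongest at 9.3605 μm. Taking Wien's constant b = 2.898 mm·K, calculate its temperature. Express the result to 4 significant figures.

T ≈ 309.6 K

Wien's law gives T = b/λ_max = (2.898×10⁻³ m·K)/(9.3605×10⁻⁶ m) = 309.6 K.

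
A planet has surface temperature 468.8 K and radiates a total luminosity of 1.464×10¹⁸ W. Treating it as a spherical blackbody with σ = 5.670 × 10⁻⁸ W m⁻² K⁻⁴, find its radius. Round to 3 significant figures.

L = 4πR²σT⁴ ⇒ R = √(L/(4πσT⁴)).
σT⁴ = 2738.63 W/m², so R = √(1.464×10¹⁸/(4π×2738.63)) = 6.52×10⁶ m.

R ≈ 6.52×10⁶ m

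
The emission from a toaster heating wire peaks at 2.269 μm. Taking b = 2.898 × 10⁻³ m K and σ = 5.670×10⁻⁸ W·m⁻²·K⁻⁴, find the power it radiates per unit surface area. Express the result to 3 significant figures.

I ≈ 1.51×10⁵ W/m²

Wien's law: T = b/λ_max = 2.898×10⁻³/2.269×10⁻⁶ = 1277.21 K.
Then I = σT⁴ = 5.670×10⁻⁸×(1277.21)⁴ = 1.51×10⁵ W/m².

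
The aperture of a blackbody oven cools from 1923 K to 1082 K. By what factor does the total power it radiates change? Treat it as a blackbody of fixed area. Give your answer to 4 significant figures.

P ∝ T⁴, so P₂/P₁ = (T₂/T₁)⁴ = (1082/1923)⁴ = (0.562663)⁴ = 0.1002.

P₂/P₁ ≈ 0.1002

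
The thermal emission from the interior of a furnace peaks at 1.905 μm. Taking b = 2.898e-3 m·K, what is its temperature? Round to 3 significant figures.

Wien's law gives T = b/λ_max = (2.898×10⁻³ m·K)/(1.905×10⁻⁶ m) = 1.52×10³ K.

T ≈ 1.52×10³ K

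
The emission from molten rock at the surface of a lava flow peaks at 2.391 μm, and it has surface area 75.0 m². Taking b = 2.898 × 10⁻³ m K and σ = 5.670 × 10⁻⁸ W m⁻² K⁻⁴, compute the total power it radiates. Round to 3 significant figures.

P ≈ 9.18×10⁶ W

Wien's law: T = b/λ_max = 2.898×10⁻³/2.391×10⁻⁶ = 1212.05 K.
Area A = 75.0 m².
Then P = σAT⁴ = 5.670×10⁻⁸×75.0×(1212.05)⁴ = 9.18×10⁶ W.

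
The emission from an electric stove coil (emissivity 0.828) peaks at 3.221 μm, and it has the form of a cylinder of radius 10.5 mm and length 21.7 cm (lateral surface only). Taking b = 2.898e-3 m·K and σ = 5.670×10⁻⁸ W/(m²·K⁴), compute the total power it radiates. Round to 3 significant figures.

P ≈ 440 W

Wien's law: T = b/λ_max = 2.898×10⁻³/3.221×10⁻⁶ = 899.721 K.
Lateral area A = 2πrL = 2π×0.0105×0.217 = 0.0143162 m².
Then P = εσAT⁴ = 0.828×5.670×10⁻⁸×0.0143162×(899.721)⁴ = 440 W.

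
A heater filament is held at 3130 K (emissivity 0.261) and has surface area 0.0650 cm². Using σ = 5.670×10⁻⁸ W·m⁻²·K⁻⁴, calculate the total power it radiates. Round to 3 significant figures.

P ≈ 9.23 W

Area A = 0.0650 cm² = 6.50×10⁻⁶ m².
P = εσAT⁴ = 0.261 × 5.670×10⁻⁸ × 6.50×10⁻⁶ × (3130)⁴ = 9.23 W.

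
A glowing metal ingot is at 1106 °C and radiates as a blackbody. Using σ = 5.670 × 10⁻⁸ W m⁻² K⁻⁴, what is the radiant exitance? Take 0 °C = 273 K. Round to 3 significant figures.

I ≈ 2.05×10⁵ W/m²

T = 1106 °C + 273 = 1379 K.
Stefan–Boltzmann: I = σT⁴ = 5.670×10⁻⁸ × (1379)⁴ = 2.05×10⁵ W/m².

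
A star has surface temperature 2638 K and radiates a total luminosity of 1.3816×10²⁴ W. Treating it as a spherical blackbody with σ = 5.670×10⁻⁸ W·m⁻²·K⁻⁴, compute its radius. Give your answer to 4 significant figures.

L = 4πR²σT⁴ ⇒ R = √(L/(4πσT⁴)).
σT⁴ = 2.74588×10⁶ W/m², so R = √(1.3816×10²⁴/(4π×2.74588×10⁶)) = 2.001×10⁸ m.

R ≈ 2.001×10⁸ m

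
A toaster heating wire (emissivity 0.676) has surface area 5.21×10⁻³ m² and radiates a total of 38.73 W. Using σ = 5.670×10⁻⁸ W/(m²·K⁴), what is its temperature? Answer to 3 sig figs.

T ≈ 664 K

Area A = 5.21×10⁻³ m².
P = εσAT⁴ ⇒ T = (P/(εσA))^(1/4) = (38.73/(0.676×5.670×10⁻⁸×5.21×10⁻³))^(1/4) = 664 K.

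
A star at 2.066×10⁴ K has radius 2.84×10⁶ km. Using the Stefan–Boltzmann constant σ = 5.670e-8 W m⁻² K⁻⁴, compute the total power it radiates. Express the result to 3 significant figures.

Surface area A = 4πR² = 4π(2.84×10⁹ m)² = 1.01355×10²⁰ m².
P = σAT⁴ = 5.670×10⁻⁸ × 1.01355×10²⁰ × (2.066×10⁴)⁴ = 1.05×10³⁰ W.

P ≈ 1.05×10³⁰ W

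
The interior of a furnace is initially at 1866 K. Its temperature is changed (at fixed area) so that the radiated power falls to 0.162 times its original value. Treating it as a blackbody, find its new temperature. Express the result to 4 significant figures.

P ∝ T⁴, so T₂/T₁ = (P₂/P₁)^(1/4) = (0.162)^(1/4) = 0.634423.
T₂ = 1866 × 0.634423 = 1184 K.

T₂ ≈ 1184 K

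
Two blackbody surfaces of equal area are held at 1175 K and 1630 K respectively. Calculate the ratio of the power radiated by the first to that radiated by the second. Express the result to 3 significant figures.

P₁/P₂ ≈ 0.270

With equal areas, P₁/P₂ = (T₁/T₂)⁴ = (1175/1630)⁴ = 0.270.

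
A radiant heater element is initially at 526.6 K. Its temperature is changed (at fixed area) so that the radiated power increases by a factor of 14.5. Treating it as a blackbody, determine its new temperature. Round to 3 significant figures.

T₂ ≈ 1.03×10³ K

P ∝ T⁴, so T₂/T₁ = (P₂/P₁)^(1/4) = (14.5)^(1/4) = 1.95138.
T₂ = 526.6 × 1.95138 = 1.03×10³ K.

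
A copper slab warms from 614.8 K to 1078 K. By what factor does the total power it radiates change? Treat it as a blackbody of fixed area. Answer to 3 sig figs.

P₂/P₁ ≈ 9.45

P ∝ T⁴, so P₂/P₁ = (T₂/T₁)⁴ = (1078/614.8)⁴ = (1.75342)⁴ = 9.45.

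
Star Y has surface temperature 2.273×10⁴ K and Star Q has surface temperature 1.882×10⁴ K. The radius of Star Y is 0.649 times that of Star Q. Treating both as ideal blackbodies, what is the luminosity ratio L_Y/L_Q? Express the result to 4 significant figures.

L ∝ R²T⁴, so L_Y/L_Q = (R_Y/R_Q)²(T_Y/T_Q)⁴ = (0.649)² × (2.273×10⁴/1.882×10⁴)⁴ = 0.421201 × 2.12774 = 0.8962.

L_Y/L_Q ≈ 0.8962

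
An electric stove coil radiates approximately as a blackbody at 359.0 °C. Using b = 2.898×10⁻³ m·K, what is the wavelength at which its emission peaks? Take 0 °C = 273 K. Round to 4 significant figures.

T = 359.0 °C + 273 = 632.0 K.
Wien's displacement law: λ_max = b/T = (2.898×10⁻³ m·K)/(632.0 K) = 4.5854×10⁻⁶ m.
That is 4.585 μm, in the infrared range.

λ_max ≈ 4.585 μm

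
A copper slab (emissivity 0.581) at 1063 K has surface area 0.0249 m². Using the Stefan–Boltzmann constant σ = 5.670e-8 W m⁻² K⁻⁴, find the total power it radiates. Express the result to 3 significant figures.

P ≈ 1.05×10³ W

Area A = 0.0249 m².
P = εσAT⁴ = 0.581 × 5.670×10⁻⁸ × 0.0249 × (1063)⁴ = 1.05×10³ W.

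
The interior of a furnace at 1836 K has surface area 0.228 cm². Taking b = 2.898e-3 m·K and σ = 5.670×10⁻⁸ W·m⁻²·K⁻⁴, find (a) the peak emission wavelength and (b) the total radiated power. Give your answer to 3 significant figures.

(a) λ_max = b/T = 2.898×10⁻³/1836 = 1.578×10⁻⁶ m = 1.58×10³ nm.
Area A = 0.228 cm² = 2.28×10⁻⁵ m².
(b) P = σAT⁴ = 5.670×10⁻⁸×2.28×10⁻⁵×(1836)⁴ = 14.7 W.

λ_max ≈ 1.58×10³ nm; P ≈ 14.7 W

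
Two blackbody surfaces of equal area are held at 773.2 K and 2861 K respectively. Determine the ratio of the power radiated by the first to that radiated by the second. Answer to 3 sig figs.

P₁/P₂ ≈ 5.33×10⁻³

With equal areas, P₁/P₂ = (T₁/T₂)⁴ = (773.2/2861)⁴ = 5.33×10⁻³.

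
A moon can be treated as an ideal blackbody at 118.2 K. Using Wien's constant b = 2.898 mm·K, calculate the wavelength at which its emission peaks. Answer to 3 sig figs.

Wien's displacement law: λ_max = b/T = (2.898×10⁻³ m·K)/(118.2 K) = 2.452×10⁻⁵ m.
That is 24.5 μm, in the infrared range.

λ_max ≈ 24.5 μm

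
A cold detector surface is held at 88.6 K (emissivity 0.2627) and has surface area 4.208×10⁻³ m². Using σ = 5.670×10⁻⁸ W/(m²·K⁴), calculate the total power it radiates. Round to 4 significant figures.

Area A = 4.208×10⁻³ m².
P = εσAT⁴ = 0.2627 × 5.670×10⁻⁸ × 4.208×10⁻³ × (88.6)⁴ = 3.862×10⁻³ W.

P ≈ 3.862×10⁻³ W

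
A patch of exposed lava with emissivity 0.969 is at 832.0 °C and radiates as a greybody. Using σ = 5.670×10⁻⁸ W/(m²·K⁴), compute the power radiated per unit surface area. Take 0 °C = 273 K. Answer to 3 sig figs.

T = 832.0 °C + 273 = 1105.0 K.
Stefan–Boltzmann: I = εσT⁴ = 0.969 × 5.670×10⁻⁸ × (1105.0)⁴ = 8.19×10⁴ W/m².

I ≈ 8.19×10⁴ W/m²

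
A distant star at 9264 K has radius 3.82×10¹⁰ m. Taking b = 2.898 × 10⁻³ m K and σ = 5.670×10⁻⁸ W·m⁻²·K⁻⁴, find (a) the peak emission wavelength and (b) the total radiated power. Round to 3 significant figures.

(a) λ_max = b/T = 2.898×10⁻³/9264 = 3.128×10⁻⁷ m = 0.313 μm.
Surface area A = 4πR² = 4π(3.82×10¹⁰ m)² = 1.83374×10²² m².
(b) P = σAT⁴ = 5.670×10⁻⁸×1.83374×10²²×(9264)⁴ = 7.66×10³⁰ W.

λ_max ≈ 0.313 μm; P ≈ 7.66×10³⁰ W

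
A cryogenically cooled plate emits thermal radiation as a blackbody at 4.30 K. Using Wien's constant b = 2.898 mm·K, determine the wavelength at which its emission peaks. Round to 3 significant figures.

Wien's displacement law: λ_max = b/T = (2.898×10⁻³ m·K)/(4.30 K) = 6.740×10⁻⁴ m.
That is 6.74×10⁻⁴ m, in the infrared range.

λ_max ≈ 6.74×10⁻⁴ m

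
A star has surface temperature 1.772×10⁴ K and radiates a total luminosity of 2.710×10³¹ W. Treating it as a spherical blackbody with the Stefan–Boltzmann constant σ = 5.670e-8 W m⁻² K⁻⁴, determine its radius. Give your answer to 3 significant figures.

R ≈ 1.96×10¹⁰ m

L = 4πR²σT⁴ ⇒ R = √(L/(4πσT⁴)).
σT⁴ = 5.59034×10⁹ W/m², so R = √(2.710×10³¹/(4π×5.59034×10⁹)) = 1.96×10¹⁰ m.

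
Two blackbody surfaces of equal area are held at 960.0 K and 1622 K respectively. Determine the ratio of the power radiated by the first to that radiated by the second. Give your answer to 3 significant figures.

With equal areas, P₁/P₂ = (T₁/T₂)⁴ = (960.0/1622)⁴ = 0.123.

P₁/P₂ ≈ 0.123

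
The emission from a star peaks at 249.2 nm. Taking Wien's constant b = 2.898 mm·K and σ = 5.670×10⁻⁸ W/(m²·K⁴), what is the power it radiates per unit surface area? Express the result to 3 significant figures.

I ≈ 1.04×10⁹ W/m²

Wien's law: T = b/λ_max = 2.898×10⁻³/2.492×10⁻⁷ = 11629.2 K.
Then I = σT⁴ = 5.670×10⁻⁸×(11629.2)⁴ = 1.04×10⁹ W/m².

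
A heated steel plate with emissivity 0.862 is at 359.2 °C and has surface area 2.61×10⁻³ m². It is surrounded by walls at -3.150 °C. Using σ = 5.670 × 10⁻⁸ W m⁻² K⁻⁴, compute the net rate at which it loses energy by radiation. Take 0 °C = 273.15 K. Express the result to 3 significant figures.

Net loss ≈ 19.7 W

T = 359.2 °C + 273.15 = 632.35 K.
Surroundings: T = -3.150 °C + 273.15 = 270.000 K.
Area A = 2.61×10⁻³ m².
Net radiated power P_net = εσA(T⁴ − T₀⁴) = 0.862×5.670×10⁻⁸×2.61×10⁻³×(632.35⁴ − 270.000⁴).
T⁴ − T₀⁴ = 1.59893×10¹¹ − 5.31441×10⁹ = 1.54579×10¹¹ K⁴, so P_net = 19.7 W.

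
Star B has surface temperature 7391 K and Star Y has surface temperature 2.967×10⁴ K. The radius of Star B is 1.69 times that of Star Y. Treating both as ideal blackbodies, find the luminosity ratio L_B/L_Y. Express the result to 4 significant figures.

L_B/L_Y ≈ 0.01100

L ∝ R²T⁴, so L_B/L_Y = (R_B/R_Y)²(T_B/T_Y)⁴ = (1.69)² × (7391/2.967×10⁴)⁴ = 2.8561 × 3.85073×10⁻³ = 0.01100.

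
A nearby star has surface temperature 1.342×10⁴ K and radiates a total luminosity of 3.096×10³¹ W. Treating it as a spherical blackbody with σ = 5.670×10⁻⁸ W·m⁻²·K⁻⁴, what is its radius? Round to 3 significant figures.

R ≈ 3.66×10¹⁰ m

L = 4πR²σT⁴ ⇒ R = √(L/(4πσT⁴)).
σT⁴ = 1.83905×10⁹ W/m², so R = √(3.096×10³¹/(4π×1.83905×10⁹)) = 3.66×10¹⁰ m.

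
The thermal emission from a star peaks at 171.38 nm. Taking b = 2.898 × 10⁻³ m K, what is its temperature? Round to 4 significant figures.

T ≈ 1.691×10⁴ K

Wien's law gives T = b/λ_max = (2.898×10⁻³ m·K)/(1.7138×10⁻⁷ m) = 1.691×10⁴ K.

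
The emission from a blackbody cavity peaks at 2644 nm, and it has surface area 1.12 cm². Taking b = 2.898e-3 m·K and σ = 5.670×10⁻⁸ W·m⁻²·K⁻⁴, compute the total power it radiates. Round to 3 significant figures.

P ≈ 9.17 W

Wien's law: T = b/λ_max = 2.898×10⁻³/2.644×10⁻⁶ = 1096.07 K.
Area A = 1.12 cm² = 1.12×10⁻⁴ m².
Then P = σAT⁴ = 5.670×10⁻⁸×1.12×10⁻⁴×(1096.07)⁴ = 9.17 W.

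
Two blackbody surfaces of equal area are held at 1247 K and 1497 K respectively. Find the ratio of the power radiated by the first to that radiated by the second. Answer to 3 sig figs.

P₁/P₂ ≈ 0.481

With equal areas, P₁/P₂ = (T₁/T₂)⁴ = (1247/1497)⁴ = 0.481.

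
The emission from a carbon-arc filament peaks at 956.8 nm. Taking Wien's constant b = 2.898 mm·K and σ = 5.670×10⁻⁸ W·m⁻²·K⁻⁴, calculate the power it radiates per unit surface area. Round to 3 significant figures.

I ≈ 4.77×10⁶ W/m²

Wien's law: T = b/λ_max = 2.898×10⁻³/9.568×10⁻⁷ = 3028.85 K.
Then I = σT⁴ = 5.670×10⁻⁸×(3028.85)⁴ = 4.77×10⁶ W/m².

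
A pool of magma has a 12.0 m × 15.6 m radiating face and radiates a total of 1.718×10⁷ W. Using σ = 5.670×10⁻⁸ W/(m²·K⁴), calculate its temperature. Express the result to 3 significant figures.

Area A = 12.0 × 15.6 = 187.2 m².
P = σAT⁴ ⇒ T = (P/(σA))^(1/4) = (1.718×10⁷/(5.670×10⁻⁸×187.2))^(1/4) = 1.13×10³ K.

T ≈ 1.13×10³ K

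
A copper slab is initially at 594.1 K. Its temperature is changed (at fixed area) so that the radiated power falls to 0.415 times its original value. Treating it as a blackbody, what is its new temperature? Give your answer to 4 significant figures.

P ∝ T⁴, so T₂/T₁ = (P₂/P₁)^(1/4) = (0.415)^(1/4) = 0.802624.
T₂ = 594.1 × 0.802624 = 476.8 K.

T₂ ≈ 476.8 K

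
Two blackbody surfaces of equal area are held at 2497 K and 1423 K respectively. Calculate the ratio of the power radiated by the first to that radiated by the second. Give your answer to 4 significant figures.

With equal areas, P₁/P₂ = (T₁/T₂)⁴ = (2497/1423)⁴ = 9.481.

P₁/P₂ ≈ 9.481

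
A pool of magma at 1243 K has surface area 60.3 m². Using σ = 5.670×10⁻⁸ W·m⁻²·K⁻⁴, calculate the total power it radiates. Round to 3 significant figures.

P ≈ 8.16×10⁶ W

Area A = 60.3 m².
P = σAT⁴ = 5.670×10⁻⁸ × 60.3 × (1243)⁴ = 8.16×10⁶ W.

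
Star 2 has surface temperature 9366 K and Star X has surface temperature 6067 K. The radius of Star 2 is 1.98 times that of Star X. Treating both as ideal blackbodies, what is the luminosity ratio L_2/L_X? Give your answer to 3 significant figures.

L_2/L_X ≈ 22.3

L ∝ R²T⁴, so L_2/L_X = (R_2/R_X)²(T_2/T_X)⁴ = (1.98)² × (9366/6067)⁴ = 3.9204 × 5.67964 = 22.3.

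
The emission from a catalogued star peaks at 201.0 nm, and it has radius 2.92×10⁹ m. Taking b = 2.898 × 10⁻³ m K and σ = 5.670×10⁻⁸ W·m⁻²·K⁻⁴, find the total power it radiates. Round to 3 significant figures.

P ≈ 2.63×10²⁹ W

Wien's law: T = b/λ_max = 2.898×10⁻³/2.010×10⁻⁷ = 14417.9 K.
Surface area A = 4πR² = 4π(2.92×10⁹ m)² = 1.07146×10²⁰ m².
Then P = σAT⁴ = 5.670×10⁻⁸×1.07146×10²⁰×(14417.9)⁴ = 2.63×10²⁹ W.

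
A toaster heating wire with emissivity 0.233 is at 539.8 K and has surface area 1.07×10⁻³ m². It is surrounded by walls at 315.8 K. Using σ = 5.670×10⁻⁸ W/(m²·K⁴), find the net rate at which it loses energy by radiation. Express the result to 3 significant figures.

Net loss ≈ 1.06 W

Area A = 1.07×10⁻³ m².
Net radiated power P_net = εσA(T⁴ − T₀⁴) = 0.233×5.670×10⁻⁸×1.07×10⁻³×(539.8⁴ − 315.8⁴).
T⁴ − T₀⁴ = 8.49047×10¹⁰ − 9.94600×10⁹ = 7.49587×10¹⁰ K⁴, so P_net = 1.06 W.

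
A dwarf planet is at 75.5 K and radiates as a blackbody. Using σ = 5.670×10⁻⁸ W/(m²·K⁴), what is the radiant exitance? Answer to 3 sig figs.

I ≈ 1.84 W/m²

Stefan–Boltzmann: I = σT⁴ = 5.670×10⁻⁸ × (75.5)⁴ = 1.84 W/m².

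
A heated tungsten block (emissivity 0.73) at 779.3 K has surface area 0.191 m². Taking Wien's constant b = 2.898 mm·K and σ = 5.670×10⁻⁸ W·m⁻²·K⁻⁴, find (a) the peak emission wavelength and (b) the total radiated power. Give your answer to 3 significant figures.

(a) λ_max = b/T = 2.898×10⁻³/779.3 = 3.719×10⁻⁶ m = 3.72 μm.
Area A = 0.191 m².
(b) P = εσAT⁴ = 0.73×5.670×10⁻⁸×0.191×(779.3)⁴ = 2.92×10³ W.

λ_max ≈ 3.72 μm; P ≈ 2.92×10³ W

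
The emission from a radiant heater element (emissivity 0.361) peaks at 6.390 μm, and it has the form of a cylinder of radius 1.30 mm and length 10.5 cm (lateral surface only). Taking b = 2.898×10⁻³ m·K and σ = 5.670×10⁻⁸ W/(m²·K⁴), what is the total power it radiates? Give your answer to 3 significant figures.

P ≈ 0.743 W

Wien's law: T = b/λ_max = 2.898×10⁻³/6.390×10⁻⁶ = 453.521 K.
Lateral area A = 2πrL = 2π×1.30×10⁻³×0.105 = 8.57655×10⁻⁴ m².
Then P = εσAT⁴ = 0.361×5.670×10⁻⁸×8.57655×10⁻⁴×(453.521)⁴ = 0.743 W.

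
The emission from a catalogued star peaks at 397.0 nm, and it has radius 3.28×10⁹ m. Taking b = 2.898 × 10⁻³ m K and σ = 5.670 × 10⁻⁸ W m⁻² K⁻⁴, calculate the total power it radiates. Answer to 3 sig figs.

P ≈ 2.18×10²⁸ W

Wien's law: T = b/λ_max = 2.898×10⁻³/3.970×10⁻⁷ = 7299.75 K.
Surface area A = 4πR² = 4π(3.28×10⁹ m)² = 1.35194×10²⁰ m².
Then P = σAT⁴ = 5.670×10⁻⁸×1.35194×10²⁰×(7299.75)⁴ = 2.18×10²⁸ W.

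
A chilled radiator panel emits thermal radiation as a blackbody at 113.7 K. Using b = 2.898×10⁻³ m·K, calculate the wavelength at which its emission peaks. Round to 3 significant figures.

Wien's displacement law: λ_max = b/T = (2.898×10⁻³ m·K)/(113.7 K) = 2.549×10⁻⁵ m.
That is 25.5 μm, in the infrared range.

λ_max ≈ 25.5 μm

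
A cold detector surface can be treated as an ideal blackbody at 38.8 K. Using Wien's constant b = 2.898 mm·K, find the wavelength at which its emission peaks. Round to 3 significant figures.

Wien's displacement law: λ_max = b/T = (2.898×10⁻³ m·K)/(38.8 K) = 7.469×10⁻⁵ m.
That is 74.7 μm, in the infrared range.

λ_max ≈ 74.7 μm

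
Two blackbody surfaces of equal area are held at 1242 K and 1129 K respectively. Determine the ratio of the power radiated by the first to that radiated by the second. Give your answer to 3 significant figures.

With equal areas, P₁/P₂ = (T₁/T₂)⁴ = (1242/1129)⁴ = 1.46.

P₁/P₂ ≈ 1.46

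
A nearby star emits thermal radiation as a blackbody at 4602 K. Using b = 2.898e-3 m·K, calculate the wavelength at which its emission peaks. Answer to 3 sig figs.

λ_max ≈ 630 nm

Wien's displacement law: λ_max = b/T = (2.898×10⁻³ m·K)/(4602 K) = 6.297×10⁻⁷ m.
That is 630 nm, in the visible range.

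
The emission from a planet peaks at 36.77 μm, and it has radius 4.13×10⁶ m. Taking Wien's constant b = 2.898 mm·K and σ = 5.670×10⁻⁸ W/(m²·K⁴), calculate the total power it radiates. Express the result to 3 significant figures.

Wien's law: T = b/λ_max = 2.898×10⁻³/3.677×10⁻⁵ = 78.8143 K.
Surface area A = 4πR² = 4π(4.13×10⁶ m)² = 2.14343×10¹⁴ m².
Then P = σAT⁴ = 5.670×10⁻⁸×2.14343×10¹⁴×(78.8143)⁴ = 4.69×10¹⁴ W.

P ≈ 4.69×10¹⁴ W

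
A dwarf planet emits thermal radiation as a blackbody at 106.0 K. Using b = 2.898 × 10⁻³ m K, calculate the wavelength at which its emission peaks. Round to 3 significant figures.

Wien's displacement law: λ_max = b/T = (2.898×10⁻³ m·K)/(106.0 K) = 2.734×10⁻⁵ m.
That is 27.3 μm, in the infrared range.

λ_max ≈ 27.3 μm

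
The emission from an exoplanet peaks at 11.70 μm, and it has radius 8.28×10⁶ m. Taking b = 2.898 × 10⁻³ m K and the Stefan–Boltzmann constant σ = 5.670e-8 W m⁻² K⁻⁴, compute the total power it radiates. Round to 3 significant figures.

Wien's law: T = b/λ_max = 2.898×10⁻³/1.170×10⁻⁵ = 247.692 K.
Surface area A = 4πR² = 4π(8.28×10⁶ m)² = 8.61530×10¹⁴ m².
Then P = σAT⁴ = 5.670×10⁻⁸×8.61530×10¹⁴×(247.692)⁴ = 1.84×10¹⁷ W.

P ≈ 1.84×10¹⁷ W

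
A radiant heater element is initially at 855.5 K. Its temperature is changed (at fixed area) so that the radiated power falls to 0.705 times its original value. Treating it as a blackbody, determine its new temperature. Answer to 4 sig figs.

P ∝ T⁴, so T₂/T₁ = (P₂/P₁)^(1/4) = (0.705)^(1/4) = 0.916320.
T₂ = 855.5 × 0.916320 = 783.9 K.

T₂ ≈ 783.9 K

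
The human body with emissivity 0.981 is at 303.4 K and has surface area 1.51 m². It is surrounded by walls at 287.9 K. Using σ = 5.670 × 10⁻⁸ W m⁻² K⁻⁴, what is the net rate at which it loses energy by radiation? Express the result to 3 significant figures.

Net loss ≈ 135 W

Area A = 1.51 m².
Net radiated power P_net = εσA(T⁴ − T₀⁴) = 0.981×5.670×10⁻⁸×1.51×(303.4⁴ − 287.9⁴).
T⁴ − T₀⁴ = 8.47349×10⁹ − 6.87016×10⁹ = 1.60333×10⁹ K⁴, so P_net = 135 W.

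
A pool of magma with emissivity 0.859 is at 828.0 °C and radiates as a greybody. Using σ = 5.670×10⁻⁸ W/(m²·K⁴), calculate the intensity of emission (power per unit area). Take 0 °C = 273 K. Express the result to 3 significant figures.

I ≈ 7.16×10⁴ W/m²

T = 828.0 °C + 273 = 1101.0 K.
Stefan–Boltzmann: I = εσT⁴ = 0.859 × 5.670×10⁻⁸ × (1101.0)⁴ = 7.16×10⁴ W/m².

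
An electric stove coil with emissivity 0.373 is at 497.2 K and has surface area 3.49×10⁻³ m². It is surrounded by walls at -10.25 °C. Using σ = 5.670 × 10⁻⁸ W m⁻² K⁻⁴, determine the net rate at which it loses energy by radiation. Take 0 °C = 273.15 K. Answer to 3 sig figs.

Surroundings: T = -10.25 °C + 273.15 = 262.90 K.
Area A = 3.49×10⁻³ m².
Net radiated power P_net = εσA(T⁴ − T₀⁴) = 0.373×5.670×10⁻⁸×3.49×10⁻³×(497.2⁴ − 262.90⁴).
T⁴ − T₀⁴ = 6.11117×10¹⁰ − 4.77708×10⁹ = 5.63346×10¹⁰ K⁴, so P_net = 4.16 W.

Net loss ≈ 4.16 W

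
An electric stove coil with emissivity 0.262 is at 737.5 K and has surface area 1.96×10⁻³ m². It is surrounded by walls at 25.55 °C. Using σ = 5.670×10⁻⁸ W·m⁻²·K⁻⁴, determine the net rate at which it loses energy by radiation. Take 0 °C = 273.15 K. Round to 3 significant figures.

Net loss ≈ 8.38 W

Surroundings: T = 25.55 °C + 273.15 = 298.70 K.
Area A = 1.96×10⁻³ m².
Net radiated power P_net = εσA(T⁴ − T₀⁴) = 0.262×5.670×10⁻⁸×1.96×10⁻³×(737.5⁴ − 298.70⁴).
T⁴ − T₀⁴ = 2.95834×10¹¹ − 7.96051×10⁹ = 2.87873×10¹¹ K⁴, so P_net = 8.38 W.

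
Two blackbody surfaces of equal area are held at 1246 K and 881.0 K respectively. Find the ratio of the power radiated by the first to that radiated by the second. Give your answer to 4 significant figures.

With equal areas, P₁/P₂ = (T₁/T₂)⁴ = (1246/881.0)⁴ = 4.001.

P₁/P₂ ≈ 4.001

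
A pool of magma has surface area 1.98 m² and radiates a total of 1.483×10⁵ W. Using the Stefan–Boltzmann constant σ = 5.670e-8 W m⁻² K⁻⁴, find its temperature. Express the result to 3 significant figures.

T ≈ 1.07×10³ K

Area A = 1.98 m².
P = σAT⁴ ⇒ T = (P/(σA))^(1/4) = (1.483×10⁵/(5.670×10⁻⁸×1.98))^(1/4) = 1.07×10³ K.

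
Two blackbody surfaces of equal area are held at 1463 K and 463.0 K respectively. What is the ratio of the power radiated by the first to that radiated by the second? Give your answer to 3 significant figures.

P₁/P₂ ≈ 99.7

With equal areas, P₁/P₂ = (T₁/T₂)⁴ = (1463/463.0)⁴ = 99.7.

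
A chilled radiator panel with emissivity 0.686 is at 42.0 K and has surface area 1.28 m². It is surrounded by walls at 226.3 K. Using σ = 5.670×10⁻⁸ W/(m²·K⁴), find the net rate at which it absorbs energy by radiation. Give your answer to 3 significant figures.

Area A = 1.28 m².
Net radiated power P_net = εσA(T⁴ − T₀⁴) = 0.686×5.670×10⁻⁸×1.28×(42.0⁴ − 226.3⁴).
T⁴ − T₀⁴ = 3.11170×10⁶ − 2.62264×10⁹ = -2.61953×10⁹ K⁴, so P_net = -130 W — negative, meaning a net gain of 130 W.

Net gain ≈ 130 W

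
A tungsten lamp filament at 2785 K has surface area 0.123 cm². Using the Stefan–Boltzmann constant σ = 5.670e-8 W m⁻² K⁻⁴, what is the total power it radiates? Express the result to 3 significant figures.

P ≈ 42.0 W

Area A = 0.123 cm² = 1.23×10⁻⁵ m².
P = σAT⁴ = 5.670×10⁻⁸ × 1.23×10⁻⁵ × (2785)⁴ = 42.0 W.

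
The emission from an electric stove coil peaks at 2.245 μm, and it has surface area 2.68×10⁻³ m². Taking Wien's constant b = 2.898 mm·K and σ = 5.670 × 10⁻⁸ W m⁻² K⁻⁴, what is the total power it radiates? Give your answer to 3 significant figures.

P ≈ 422 W

Wien's law: T = b/λ_max = 2.898×10⁻³/2.245×10⁻⁶ = 1290.87 K.
Area A = 2.68×10⁻³ m².
Then P = σAT⁴ = 5.670×10⁻⁸×2.68×10⁻³×(1290.87)⁴ = 422 W.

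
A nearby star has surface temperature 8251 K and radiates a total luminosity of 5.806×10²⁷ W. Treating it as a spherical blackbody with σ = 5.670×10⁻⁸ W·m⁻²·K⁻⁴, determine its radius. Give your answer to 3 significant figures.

R ≈ 1.33×10⁹ m

L = 4πR²σT⁴ ⇒ R = √(L/(4πσT⁴)).
σT⁴ = 2.62790×10⁸ W/m², so R = √(5.806×10²⁷/(4π×2.62790×10⁸)) = 1.33×10⁹ m.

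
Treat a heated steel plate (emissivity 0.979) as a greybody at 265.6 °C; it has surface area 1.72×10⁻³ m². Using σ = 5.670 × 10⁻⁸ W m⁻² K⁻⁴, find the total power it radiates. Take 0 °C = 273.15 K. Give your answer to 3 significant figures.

T = 265.6 °C + 273.15 = 538.75 K.
Area A = 1.72×10⁻³ m².
P = εσAT⁴ = 0.979 × 5.670×10⁻⁸ × 1.72×10⁻³ × (538.75)⁴ = 8.04 W.

P ≈ 8.04 W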